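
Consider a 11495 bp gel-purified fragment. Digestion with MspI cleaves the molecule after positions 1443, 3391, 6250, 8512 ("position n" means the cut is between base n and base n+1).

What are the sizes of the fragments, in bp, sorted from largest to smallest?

Linear molecule, 4 cuts → 5 fragments:
  1443 − 0 = 1443 bp
  3391 − 1443 = 1948 bp
  6250 − 3391 = 2859 bp
  8512 − 6250 = 2262 bp
  11495 − 8512 = 2983 bp
Sorted largest to smallest: 2983, 2859, 2262, 1948, 1443 bp.

2983, 2859, 2262, 1948, 1443 bp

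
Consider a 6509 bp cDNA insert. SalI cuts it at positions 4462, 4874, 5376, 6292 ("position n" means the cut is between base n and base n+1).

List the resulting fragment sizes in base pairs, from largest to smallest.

4462, 916, 502, 412, 217 bp

Linear molecule, 4 cuts → 5 fragments:
  4462 − 0 = 4462 bp
  4874 − 4462 = 412 bp
  5376 − 4874 = 502 bp
  6292 − 5376 = 916 bp
  6509 − 6292 = 217 bp
Sorted largest to smallest: 4462, 916, 502, 412, 217 bp.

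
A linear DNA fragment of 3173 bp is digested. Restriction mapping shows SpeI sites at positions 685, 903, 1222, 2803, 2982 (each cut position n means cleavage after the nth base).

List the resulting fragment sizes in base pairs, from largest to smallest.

Linear molecule, 5 cuts → 6 fragments:
  685 − 0 = 685 bp
  903 − 685 = 218 bp
  1222 − 903 = 319 bp
  2803 − 1222 = 1581 bp
  2982 − 2803 = 179 bp
  3173 − 2982 = 191 bp
Sorted largest to smallest: 1581, 685, 319, 218, 191, 179 bp.

1581, 685, 319, 218, 191, 179 bp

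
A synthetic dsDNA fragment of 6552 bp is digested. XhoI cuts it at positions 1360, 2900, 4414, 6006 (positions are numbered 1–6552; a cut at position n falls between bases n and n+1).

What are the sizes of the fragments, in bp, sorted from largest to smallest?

1592, 1540, 1514, 1360, 546 bp

Linear molecule, 4 cuts → 5 fragments:
  1360 − 0 = 1360 bp
  2900 − 1360 = 1540 bp
  4414 − 2900 = 1514 bp
  6006 − 4414 = 1592 bp
  6552 − 6006 = 546 bp
Sorted largest to smallest: 1592, 1540, 1514, 1360, 546 bp.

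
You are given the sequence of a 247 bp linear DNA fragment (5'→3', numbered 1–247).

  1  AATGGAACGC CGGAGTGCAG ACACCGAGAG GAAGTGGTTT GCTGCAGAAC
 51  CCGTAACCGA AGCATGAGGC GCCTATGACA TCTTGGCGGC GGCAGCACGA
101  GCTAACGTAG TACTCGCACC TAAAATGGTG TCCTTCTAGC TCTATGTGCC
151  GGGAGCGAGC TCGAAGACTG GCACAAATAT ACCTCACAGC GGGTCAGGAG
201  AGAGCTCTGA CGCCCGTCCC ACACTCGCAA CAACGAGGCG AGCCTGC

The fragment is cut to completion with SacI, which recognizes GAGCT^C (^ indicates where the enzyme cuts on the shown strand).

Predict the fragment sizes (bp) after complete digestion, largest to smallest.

161, 45, 41 bp

SacI sites (GAGCTC) start at positions 157, 202.
SacI cuts after base 5 of each site (before the last base), so after positions 161, 206.
Linear molecule, 2 cuts → 3 fragments:
  1–161 → 161 bp
  162–206 → 45 bp
  207–247 → 41 bp
Sorted largest to smallest: 161, 45, 41 bp.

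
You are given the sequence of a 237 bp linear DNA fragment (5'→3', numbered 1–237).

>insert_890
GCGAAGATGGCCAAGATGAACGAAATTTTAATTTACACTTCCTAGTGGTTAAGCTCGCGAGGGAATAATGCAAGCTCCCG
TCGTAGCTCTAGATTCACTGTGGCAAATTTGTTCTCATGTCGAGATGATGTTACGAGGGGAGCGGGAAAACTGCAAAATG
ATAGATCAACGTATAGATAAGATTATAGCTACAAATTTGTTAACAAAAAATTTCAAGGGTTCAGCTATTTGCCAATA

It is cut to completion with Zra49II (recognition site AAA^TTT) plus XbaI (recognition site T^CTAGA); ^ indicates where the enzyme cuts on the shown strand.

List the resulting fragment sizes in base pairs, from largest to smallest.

88, 63, 27, 25, 19, 15 bp

Zra49II sites (AAATTT) start at positions 23, 105, 193, 208.
Zra49II cuts after base 3 of each site, so after positions 25, 107, 195, 210.
The XbaI site (TCTAGA) starts at position 88.
XbaI cuts after the first base of each site, so after position 88.
Combined cut positions: 25, 88, 107, 195, 210.
Linear molecule, 5 cuts → 6 fragments:
  1–25 → 25 bp
  26–88 → 63 bp
  89–107 → 19 bp
  108–195 → 88 bp
  196–210 → 15 bp
  211–237 → 27 bp
Sorted largest to smallest: 88, 63, 27, 25, 19, 15 bp.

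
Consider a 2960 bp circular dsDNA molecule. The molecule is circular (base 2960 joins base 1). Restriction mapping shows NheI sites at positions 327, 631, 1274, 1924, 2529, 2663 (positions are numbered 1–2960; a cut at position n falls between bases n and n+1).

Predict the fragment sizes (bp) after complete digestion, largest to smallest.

650, 643, 624, 605, 304, 134 bp

Circular molecule, 6 cuts → 6 fragments:
  631 − 327 = 304 bp
  1274 − 631 = 643 bp
  1924 − 1274 = 650 bp
  2529 − 1924 = 605 bp
  2663 − 2529 = 134 bp
  wrap: 2960 − 2663 + 327 = 624 bp
Sorted largest to smallest: 650, 643, 624, 605, 304, 134 bp.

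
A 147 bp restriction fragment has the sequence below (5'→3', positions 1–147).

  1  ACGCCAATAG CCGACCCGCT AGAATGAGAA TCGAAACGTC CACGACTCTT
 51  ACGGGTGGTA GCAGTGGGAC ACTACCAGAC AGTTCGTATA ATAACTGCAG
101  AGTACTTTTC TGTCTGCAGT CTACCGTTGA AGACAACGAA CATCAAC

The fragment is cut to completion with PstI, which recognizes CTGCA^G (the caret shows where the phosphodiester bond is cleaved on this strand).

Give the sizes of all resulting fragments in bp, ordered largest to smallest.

PstI sites (CTGCAG) start at positions 95, 114.
PstI cuts after base 5 of each site (before the last base), so after positions 99, 118.
Linear molecule, 2 cuts → 3 fragments:
  1–99 → 99 bp
  100–118 → 19 bp
  119–147 → 29 bp
Sorted largest to smallest: 99, 29, 19 bp.

99, 29, 19 bp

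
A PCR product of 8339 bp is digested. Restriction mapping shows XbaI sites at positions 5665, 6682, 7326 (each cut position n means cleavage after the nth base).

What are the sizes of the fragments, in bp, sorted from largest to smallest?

5665, 1017, 1013, 644 bp

Linear molecule, 3 cuts → 4 fragments:
  5665 − 0 = 5665 bp
  6682 − 5665 = 1017 bp
  7326 − 6682 = 644 bp
  8339 − 7326 = 1013 bp
Sorted largest to smallest: 5665, 1017, 1013, 644 bp.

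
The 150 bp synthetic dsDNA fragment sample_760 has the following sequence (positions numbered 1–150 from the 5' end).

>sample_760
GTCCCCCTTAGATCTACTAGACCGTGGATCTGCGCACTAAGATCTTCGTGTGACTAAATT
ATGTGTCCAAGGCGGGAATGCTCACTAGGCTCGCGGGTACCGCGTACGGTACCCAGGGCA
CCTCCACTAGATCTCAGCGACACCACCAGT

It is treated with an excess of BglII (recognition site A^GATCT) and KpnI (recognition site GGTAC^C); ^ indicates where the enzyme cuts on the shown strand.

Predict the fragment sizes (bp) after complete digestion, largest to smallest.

60, 30, 21, 17, 12, 10 bp

BglII sites (AGATCT) start at positions 10, 40, 129.
BglII cuts after the first base of each site, so after positions 10, 40, 129.
KpnI sites (GGTACC) start at positions 96, 108.
KpnI cuts after base 5 of each site (before the last base), so after positions 100, 112.
Combined cut positions: 10, 40, 100, 112, 129.
Linear molecule, 5 cuts → 6 fragments:
  1–10 → 10 bp
  11–40 → 30 bp
  41–100 → 60 bp
  101–112 → 12 bp
  113–129 → 17 bp
  130–150 → 21 bp
Sorted largest to smallest: 60, 30, 21, 17, 12, 10 bp.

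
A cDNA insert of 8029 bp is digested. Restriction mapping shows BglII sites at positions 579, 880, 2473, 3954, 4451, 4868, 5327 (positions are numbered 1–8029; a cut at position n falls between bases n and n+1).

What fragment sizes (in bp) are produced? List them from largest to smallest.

2702, 1593, 1481, 579, 497, 459, 417, 301 bp

Linear molecule, 7 cuts → 8 fragments:
  579 − 0 = 579 bp
  880 − 579 = 301 bp
  2473 − 880 = 1593 bp
  3954 − 2473 = 1481 bp
  4451 − 3954 = 497 bp
  4868 − 4451 = 417 bp
  5327 − 4868 = 459 bp
  8029 − 5327 = 2702 bp
Sorted largest to smallest: 2702, 1593, 1481, 579, 497, 459, 417, 301 bp.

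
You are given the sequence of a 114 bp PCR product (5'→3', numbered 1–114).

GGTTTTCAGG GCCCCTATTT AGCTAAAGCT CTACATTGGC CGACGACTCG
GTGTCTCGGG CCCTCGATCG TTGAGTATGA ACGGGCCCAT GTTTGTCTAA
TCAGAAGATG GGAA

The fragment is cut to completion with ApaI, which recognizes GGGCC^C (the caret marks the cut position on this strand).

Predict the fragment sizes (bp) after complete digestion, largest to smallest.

ApaI sites (GGGCCC) start at positions 9, 58, 83.
ApaI cuts after base 5 of each site (before the last base), so after positions 13, 62, 87.
Linear molecule, 3 cuts → 4 fragments:
  1–13 → 13 bp
  14–62 → 49 bp
  63–87 → 25 bp
  88–114 → 27 bp
Sorted largest to smallest: 49, 27, 25, 13 bp.

49, 27, 25, 13 bp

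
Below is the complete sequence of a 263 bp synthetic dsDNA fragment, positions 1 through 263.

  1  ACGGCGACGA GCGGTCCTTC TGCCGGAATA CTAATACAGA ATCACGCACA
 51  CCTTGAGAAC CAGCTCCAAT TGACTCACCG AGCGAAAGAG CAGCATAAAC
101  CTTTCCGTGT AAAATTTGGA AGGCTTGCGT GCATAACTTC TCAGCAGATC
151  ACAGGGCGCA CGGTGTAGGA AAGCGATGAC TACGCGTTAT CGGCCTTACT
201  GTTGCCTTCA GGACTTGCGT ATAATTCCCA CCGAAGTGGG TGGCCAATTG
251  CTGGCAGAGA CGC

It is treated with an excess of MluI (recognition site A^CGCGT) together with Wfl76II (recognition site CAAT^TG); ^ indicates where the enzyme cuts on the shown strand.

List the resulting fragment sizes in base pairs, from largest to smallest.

112, 70, 66, 15 bp

The MluI site (ACGCGT) starts at position 182.
MluI cuts after the first base of each site, so after position 182.
Wfl76II sites (CAATTG) start at positions 67, 245.
Wfl76II cuts after base 4 of each site, so after positions 70, 248.
Combined cut positions: 70, 182, 248.
Linear molecule, 3 cuts → 4 fragments:
  1–70 → 70 bp
  71–182 → 112 bp
  183–248 → 66 bp
  249–263 → 15 bp
Sorted largest to smallest: 112, 70, 66, 15 bp.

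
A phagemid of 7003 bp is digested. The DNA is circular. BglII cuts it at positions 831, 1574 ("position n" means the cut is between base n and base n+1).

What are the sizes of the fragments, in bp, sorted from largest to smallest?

Circular molecule, 2 cuts → 2 fragments:
  1574 − 831 = 743 bp
  wrap: 7003 − 1574 + 831 = 6260 bp
Sorted largest to smallest: 6260, 743 bp.

6260, 743 bp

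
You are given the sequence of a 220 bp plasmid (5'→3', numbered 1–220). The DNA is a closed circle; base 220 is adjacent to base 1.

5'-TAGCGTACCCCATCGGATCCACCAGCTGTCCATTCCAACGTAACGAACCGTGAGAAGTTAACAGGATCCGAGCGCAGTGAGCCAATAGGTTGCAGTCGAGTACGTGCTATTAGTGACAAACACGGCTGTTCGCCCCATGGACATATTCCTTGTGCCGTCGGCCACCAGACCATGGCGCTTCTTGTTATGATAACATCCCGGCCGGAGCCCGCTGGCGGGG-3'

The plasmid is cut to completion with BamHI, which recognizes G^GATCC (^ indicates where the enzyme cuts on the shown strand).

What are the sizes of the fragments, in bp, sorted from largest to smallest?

171, 49 bp

BamHI sites (GGATCC) start at positions 15, 64.
BamHI cuts after the first base of each site, so after positions 15, 64.
Circular molecule, 2 cuts → 2 fragments:
  16–64 → 49 bp
  65–220 then 1–15 → 156 + 15 = 171 bp
Sorted largest to smallest: 171, 49 bp.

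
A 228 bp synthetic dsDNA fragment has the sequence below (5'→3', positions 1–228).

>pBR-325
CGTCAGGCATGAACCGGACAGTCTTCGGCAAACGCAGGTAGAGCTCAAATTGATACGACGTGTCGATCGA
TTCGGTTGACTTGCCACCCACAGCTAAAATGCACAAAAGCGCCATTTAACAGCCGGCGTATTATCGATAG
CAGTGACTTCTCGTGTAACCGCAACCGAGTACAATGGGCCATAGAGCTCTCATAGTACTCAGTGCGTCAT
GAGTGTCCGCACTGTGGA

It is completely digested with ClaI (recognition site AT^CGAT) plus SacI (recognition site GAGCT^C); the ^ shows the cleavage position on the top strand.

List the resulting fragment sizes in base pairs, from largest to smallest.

ClaI sites (ATCGAT) start at positions 66, 133.
ClaI cuts after base 2 of each site, so after positions 67, 134.
SacI sites (GAGCTC) start at positions 41, 184.
SacI cuts after base 5 of each site (before the last base), so after positions 45, 188.
Combined cut positions: 45, 67, 134, 188.
Linear molecule, 4 cuts → 5 fragments:
  1–45 → 45 bp
  46–67 → 22 bp
  68–134 → 67 bp
  135–188 → 54 bp
  189–228 → 40 bp
Sorted largest to smallest: 67, 54, 45, 40, 22 bp.

67, 54, 45, 40, 22 bp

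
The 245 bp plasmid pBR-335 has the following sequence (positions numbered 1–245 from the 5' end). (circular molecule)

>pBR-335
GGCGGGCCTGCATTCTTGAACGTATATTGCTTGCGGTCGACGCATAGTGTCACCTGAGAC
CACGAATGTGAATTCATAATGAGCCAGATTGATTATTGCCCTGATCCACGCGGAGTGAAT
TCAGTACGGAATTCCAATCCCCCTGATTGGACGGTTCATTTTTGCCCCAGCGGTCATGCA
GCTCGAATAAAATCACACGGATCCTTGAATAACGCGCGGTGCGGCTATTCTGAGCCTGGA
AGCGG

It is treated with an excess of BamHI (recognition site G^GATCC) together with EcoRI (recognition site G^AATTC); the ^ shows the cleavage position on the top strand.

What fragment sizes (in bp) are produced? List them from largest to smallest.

116, 70, 47, 12 bp

The BamHI site (GGATCC) starts at position 199.
BamHI cuts after the first base of each site, so after position 199.
EcoRI sites (GAATTC) start at positions 70, 117, 129.
EcoRI cuts after the first base of each site, so after positions 70, 117, 129.
Combined cut positions: 70, 117, 129, 199.
Circular molecule, 4 cuts → 4 fragments:
  71–117 → 47 bp
  118–129 → 12 bp
  130–199 → 70 bp
  200–245 then 1–70 → 46 + 70 = 116 bp
Sorted largest to smallest: 116, 70, 47, 12 bp.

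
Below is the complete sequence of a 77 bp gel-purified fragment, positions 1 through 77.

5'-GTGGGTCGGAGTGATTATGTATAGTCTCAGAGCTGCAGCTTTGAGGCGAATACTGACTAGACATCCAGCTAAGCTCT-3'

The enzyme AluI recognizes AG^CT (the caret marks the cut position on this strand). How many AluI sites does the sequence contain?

AGCT occurs starting at positions 31, 37, 67, 72.
AluI cuts at 4 sites.

4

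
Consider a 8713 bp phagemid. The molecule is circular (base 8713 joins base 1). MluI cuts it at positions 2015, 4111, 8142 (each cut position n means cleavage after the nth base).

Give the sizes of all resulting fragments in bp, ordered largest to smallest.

Circular molecule, 3 cuts → 3 fragments:
  4111 − 2015 = 2096 bp
  8142 − 4111 = 4031 bp
  wrap: 8713 − 8142 + 2015 = 2586 bp
Sorted largest to smallest: 4031, 2586, 2096 bp.

4031, 2586, 2096 bp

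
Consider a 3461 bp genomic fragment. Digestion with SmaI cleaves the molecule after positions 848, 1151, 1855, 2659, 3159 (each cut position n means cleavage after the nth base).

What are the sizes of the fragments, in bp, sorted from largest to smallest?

848, 804, 704, 500, 303, 302 bp

Linear molecule, 5 cuts → 6 fragments:
  848 − 0 = 848 bp
  1151 − 848 = 303 bp
  1855 − 1151 = 704 bp
  2659 − 1855 = 804 bp
  3159 − 2659 = 500 bp
  3461 − 3159 = 302 bp
Sorted largest to smallest: 848, 804, 704, 500, 303, 302 bp.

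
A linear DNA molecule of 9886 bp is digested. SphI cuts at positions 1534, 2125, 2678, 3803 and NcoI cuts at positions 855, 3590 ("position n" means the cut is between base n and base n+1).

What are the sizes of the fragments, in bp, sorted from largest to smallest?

6083, 912, 855, 679, 591, 553, 213 bp

Combined cut positions (sorted): 855, 1534, 2125, 2678, 3590, 3803.
Linear molecule, 6 cuts → 7 fragments:
  855 − 0 = 855 bp
  1534 − 855 = 679 bp
  2125 − 1534 = 591 bp
  2678 − 2125 = 553 bp
  3590 − 2678 = 912 bp
  3803 − 3590 = 213 bp
  9886 − 3803 = 6083 bp
Sorted largest to smallest: 6083, 912, 855, 679, 591, 553, 213 bp.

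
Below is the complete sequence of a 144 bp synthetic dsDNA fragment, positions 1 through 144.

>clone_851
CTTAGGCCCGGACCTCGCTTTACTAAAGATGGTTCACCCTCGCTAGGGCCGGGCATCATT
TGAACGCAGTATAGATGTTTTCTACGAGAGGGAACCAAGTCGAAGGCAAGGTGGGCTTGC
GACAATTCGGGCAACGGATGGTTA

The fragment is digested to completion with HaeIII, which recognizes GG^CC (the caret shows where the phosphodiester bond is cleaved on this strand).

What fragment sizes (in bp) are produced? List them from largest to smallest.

HaeIII sites (GGCC) start at positions 5, 47.
HaeIII cuts after base 2 of each site, so after positions 6, 48.
Linear molecule, 2 cuts → 3 fragments:
  1–6 → 6 bp
  7–48 → 42 bp
  49–144 → 96 bp
Sorted largest to smallest: 96, 42, 6 bp.

96, 42, 6 bp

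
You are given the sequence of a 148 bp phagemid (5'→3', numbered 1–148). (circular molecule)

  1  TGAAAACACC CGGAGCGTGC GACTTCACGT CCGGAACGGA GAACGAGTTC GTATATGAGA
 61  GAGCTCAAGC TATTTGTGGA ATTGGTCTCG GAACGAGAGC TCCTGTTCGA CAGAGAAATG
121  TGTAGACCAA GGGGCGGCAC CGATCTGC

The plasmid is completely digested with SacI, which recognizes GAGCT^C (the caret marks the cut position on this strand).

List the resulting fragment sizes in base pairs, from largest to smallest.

112, 36 bp

SacI sites (GAGCTC) start at positions 61, 97.
SacI cuts after base 5 of each site (before the last base), so after positions 65, 101.
Circular molecule, 2 cuts → 2 fragments:
  66–101 → 36 bp
  102–148 then 1–65 → 47 + 65 = 112 bp
Sorted largest to smallest: 112, 36 bp.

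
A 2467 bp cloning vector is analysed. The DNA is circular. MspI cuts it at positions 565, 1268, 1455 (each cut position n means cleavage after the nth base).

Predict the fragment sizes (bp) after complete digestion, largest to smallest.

1577, 703, 187 bp

Circular molecule, 3 cuts → 3 fragments:
  1268 − 565 = 703 bp
  1455 − 1268 = 187 bp
  wrap: 2467 − 1455 + 565 = 1577 bp
Sorted largest to smallest: 1577, 703, 187 bp.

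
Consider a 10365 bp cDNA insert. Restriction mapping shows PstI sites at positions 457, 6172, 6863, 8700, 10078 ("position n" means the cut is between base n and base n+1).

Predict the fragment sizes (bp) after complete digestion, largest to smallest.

5715, 1837, 1378, 691, 457, 287 bp

Linear molecule, 5 cuts → 6 fragments:
  457 − 0 = 457 bp
  6172 − 457 = 5715 bp
  6863 − 6172 = 691 bp
  8700 − 6863 = 1837 bp
  10078 − 8700 = 1378 bp
  10365 − 10078 = 287 bp
Sorted largest to smallest: 5715, 1837, 1378, 691, 457, 287 bp.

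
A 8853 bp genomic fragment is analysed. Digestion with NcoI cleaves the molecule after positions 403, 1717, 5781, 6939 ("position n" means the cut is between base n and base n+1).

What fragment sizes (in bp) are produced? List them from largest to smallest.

Linear molecule, 4 cuts → 5 fragments:
  403 − 0 = 403 bp
  1717 − 403 = 1314 bp
  5781 − 1717 = 4064 bp
  6939 − 5781 = 1158 bp
  8853 − 6939 = 1914 bp
Sorted largest to smallest: 4064, 1914, 1314, 1158, 403 bp.

4064, 1914, 1314, 1158, 403 bp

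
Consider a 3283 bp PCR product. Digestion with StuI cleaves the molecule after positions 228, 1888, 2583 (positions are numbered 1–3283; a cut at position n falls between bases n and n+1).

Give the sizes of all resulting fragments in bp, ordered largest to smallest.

1660, 700, 695, 228 bp

Linear molecule, 3 cuts → 4 fragments:
  228 − 0 = 228 bp
  1888 − 228 = 1660 bp
  2583 − 1888 = 695 bp
  3283 − 2583 = 700 bp
Sorted largest to smallest: 1660, 700, 695, 228 bp.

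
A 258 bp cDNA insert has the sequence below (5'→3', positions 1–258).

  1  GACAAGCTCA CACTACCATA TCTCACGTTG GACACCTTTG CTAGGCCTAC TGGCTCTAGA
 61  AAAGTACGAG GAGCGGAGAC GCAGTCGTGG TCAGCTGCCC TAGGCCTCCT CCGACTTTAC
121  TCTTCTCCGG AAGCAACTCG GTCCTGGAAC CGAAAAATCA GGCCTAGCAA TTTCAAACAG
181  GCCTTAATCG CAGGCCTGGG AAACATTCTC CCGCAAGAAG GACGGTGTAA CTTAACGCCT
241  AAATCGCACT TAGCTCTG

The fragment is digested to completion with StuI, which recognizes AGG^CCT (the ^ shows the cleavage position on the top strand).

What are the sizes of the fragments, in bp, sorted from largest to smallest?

StuI sites (AGGCCT) start at positions 43, 102, 160, 179, 192.
StuI cuts after base 3 of each site, so after positions 45, 104, 162, 181, 194.
Linear molecule, 5 cuts → 6 fragments:
  1–45 → 45 bp
  46–104 → 59 bp
  105–162 → 58 bp
  163–181 → 19 bp
  182–194 → 13 bp
  195–258 → 64 bp
Sorted largest to smallest: 64, 59, 58, 45, 19, 13 bp.

64, 59, 58, 45, 19, 13 bp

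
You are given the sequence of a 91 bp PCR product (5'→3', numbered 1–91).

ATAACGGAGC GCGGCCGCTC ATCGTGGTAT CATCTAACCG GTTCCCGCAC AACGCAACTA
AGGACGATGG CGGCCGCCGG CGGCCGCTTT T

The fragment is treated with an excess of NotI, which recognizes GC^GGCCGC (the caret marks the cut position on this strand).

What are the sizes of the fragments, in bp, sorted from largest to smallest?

59, 12, 10, 10 bp

NotI sites (GCGGCCGC) start at positions 11, 70, 80.
NotI cuts after base 2 of each site, so after positions 12, 71, 81.
Linear molecule, 3 cuts → 4 fragments:
  1–12 → 12 bp
  13–71 → 59 bp
  72–81 → 10 bp
  82–91 → 10 bp
Sorted largest to smallest: 59, 12, 10, 10 bp.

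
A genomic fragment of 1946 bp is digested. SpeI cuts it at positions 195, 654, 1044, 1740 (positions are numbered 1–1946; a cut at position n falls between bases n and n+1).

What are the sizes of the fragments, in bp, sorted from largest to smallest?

Linear molecule, 4 cuts → 5 fragments:
  195 − 0 = 195 bp
  654 − 195 = 459 bp
  1044 − 654 = 390 bp
  1740 − 1044 = 696 bp
  1946 − 1740 = 206 bp
Sorted largest to smallest: 696, 459, 390, 206, 195 bp.

696, 459, 390, 206, 195 bp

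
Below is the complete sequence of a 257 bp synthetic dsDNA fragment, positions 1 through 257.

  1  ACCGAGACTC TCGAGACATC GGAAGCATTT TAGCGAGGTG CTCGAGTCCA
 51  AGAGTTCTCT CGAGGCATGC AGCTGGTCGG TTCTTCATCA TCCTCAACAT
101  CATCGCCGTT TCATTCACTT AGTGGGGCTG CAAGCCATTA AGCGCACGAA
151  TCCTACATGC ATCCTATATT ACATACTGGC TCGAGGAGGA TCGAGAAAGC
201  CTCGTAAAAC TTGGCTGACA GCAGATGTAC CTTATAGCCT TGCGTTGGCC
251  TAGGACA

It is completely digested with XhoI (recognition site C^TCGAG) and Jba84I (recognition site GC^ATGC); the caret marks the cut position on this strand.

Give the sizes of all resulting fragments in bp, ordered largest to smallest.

XhoI sites (CTCGAG) start at positions 10, 41, 59, 180.
XhoI cuts after the first base of each site, so after positions 10, 41, 59, 180.
The Jba84I site (GCATGC) starts at position 65.
Jba84I cuts after base 2 of each site, so after position 66.
Combined cut positions: 10, 41, 59, 66, 180.
Linear molecule, 5 cuts → 6 fragments:
  1–10 → 10 bp
  11–41 → 31 bp
  42–59 → 18 bp
  60–66 → 7 bp
  67–180 → 114 bp
  181–257 → 77 bp
Sorted largest to smallest: 114, 77, 31, 18, 10, 7 bp.

114, 77, 31, 18, 10, 7 bp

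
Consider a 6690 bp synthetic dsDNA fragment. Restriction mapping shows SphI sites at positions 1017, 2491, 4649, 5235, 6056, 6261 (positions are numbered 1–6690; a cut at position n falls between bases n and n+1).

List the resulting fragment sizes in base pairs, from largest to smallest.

2158, 1474, 1017, 821, 586, 429, 205 bp

Linear molecule, 6 cuts → 7 fragments:
  1017 − 0 = 1017 bp
  2491 − 1017 = 1474 bp
  4649 − 2491 = 2158 bp
  5235 − 4649 = 586 bp
  6056 − 5235 = 821 bp
  6261 − 6056 = 205 bp
  6690 − 6261 = 429 bp
Sorted largest to smallest: 2158, 1474, 1017, 821, 586, 429, 205 bp.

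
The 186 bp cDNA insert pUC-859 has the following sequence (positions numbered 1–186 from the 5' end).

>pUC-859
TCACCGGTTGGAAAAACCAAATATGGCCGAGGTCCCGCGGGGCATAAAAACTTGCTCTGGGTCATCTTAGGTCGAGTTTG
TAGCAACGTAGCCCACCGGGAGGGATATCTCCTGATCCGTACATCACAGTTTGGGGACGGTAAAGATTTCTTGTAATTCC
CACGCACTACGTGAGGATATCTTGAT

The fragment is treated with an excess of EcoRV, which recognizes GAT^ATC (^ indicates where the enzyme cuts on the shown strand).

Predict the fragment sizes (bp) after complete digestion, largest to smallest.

106, 72, 8 bp

EcoRV sites (GATATC) start at positions 104, 176.
EcoRV cuts after base 3 of each site, so after positions 106, 178.
Linear molecule, 2 cuts → 3 fragments:
  1–106 → 106 bp
  107–178 → 72 bp
  179–186 → 8 bp
Sorted largest to smallest: 106, 72, 8 bp.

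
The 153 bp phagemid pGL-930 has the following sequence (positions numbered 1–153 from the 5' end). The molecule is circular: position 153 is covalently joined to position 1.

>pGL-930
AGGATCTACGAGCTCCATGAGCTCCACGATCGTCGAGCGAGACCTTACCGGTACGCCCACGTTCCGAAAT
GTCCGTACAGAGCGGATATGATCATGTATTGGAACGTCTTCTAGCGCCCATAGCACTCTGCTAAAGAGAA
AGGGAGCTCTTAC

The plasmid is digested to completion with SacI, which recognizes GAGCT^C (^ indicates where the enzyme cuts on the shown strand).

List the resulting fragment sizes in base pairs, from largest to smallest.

125, 19, 9 bp

SacI sites (GAGCTC) start at positions 10, 19, 144.
SacI cuts after base 5 of each site (before the last base), so after positions 14, 23, 148.
Circular molecule, 3 cuts → 3 fragments:
  15–23 → 9 bp
  24–148 → 125 bp
  149–153 then 1–14 → 5 + 14 = 19 bp
Sorted largest to smallest: 125, 19, 9 bp.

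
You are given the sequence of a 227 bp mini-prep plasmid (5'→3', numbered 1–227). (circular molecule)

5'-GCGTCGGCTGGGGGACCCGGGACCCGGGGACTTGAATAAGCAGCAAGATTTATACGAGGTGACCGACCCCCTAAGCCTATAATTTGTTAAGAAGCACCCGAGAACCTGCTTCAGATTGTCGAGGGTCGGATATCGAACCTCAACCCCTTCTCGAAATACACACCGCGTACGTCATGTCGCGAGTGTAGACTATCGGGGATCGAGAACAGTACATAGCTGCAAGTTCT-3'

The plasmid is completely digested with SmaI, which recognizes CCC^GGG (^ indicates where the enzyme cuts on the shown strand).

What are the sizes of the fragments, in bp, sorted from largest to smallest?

SmaI sites (CCCGGG) start at positions 16, 23.
SmaI cuts after base 3 of each site, so after positions 18, 25.
Circular molecule, 2 cuts → 2 fragments:
  19–25 → 7 bp
  26–227 then 1–18 → 202 + 18 = 220 bp
Sorted largest to smallest: 220, 7 bp.

220, 7 bp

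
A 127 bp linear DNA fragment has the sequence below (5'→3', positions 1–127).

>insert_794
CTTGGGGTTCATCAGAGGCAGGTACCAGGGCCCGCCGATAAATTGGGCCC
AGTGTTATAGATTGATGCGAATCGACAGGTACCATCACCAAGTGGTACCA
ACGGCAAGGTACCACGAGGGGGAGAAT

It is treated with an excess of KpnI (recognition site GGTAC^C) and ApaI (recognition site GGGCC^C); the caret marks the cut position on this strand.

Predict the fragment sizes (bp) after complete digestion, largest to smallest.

33, 25, 17, 16, 15, 14, 7 bp

KpnI sites (GGTACC) start at positions 21, 78, 94, 108.
KpnI cuts after base 5 of each site (before the last base), so after positions 25, 82, 98, 112.
ApaI sites (GGGCCC) start at positions 28, 45.
ApaI cuts after base 5 of each site (before the last base), so after positions 32, 49.
Combined cut positions: 25, 32, 49, 82, 98, 112.
Linear molecule, 6 cuts → 7 fragments:
  1–25 → 25 bp
  26–32 → 7 bp
  33–49 → 17 bp
  50–82 → 33 bp
  83–98 → 16 bp
  99–112 → 14 bp
  113–127 → 15 bp
Sorted largest to smallest: 33, 25, 17, 16, 15, 14, 7 bp.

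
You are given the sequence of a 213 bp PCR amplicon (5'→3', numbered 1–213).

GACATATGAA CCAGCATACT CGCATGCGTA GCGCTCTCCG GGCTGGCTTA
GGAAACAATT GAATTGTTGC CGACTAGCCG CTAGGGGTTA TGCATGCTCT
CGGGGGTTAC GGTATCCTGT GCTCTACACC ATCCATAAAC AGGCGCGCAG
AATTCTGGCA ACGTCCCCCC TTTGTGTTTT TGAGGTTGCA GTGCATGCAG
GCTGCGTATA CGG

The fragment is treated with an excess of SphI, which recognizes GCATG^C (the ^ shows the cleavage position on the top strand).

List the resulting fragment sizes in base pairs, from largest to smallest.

SphI sites (GCATGC) start at positions 22, 92, 193.
SphI cuts after base 5 of each site (before the last base), so after positions 26, 96, 197.
Linear molecule, 3 cuts → 4 fragments:
  1–26 → 26 bp
  27–96 → 70 bp
  97–197 → 101 bp
  198–213 → 16 bp
Sorted largest to smallest: 101, 70, 26, 16 bp.

101, 70, 26, 16 bp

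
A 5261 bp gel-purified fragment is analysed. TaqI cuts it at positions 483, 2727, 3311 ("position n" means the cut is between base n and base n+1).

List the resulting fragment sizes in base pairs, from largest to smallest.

2244, 1950, 584, 483 bp

Linear molecule, 3 cuts → 4 fragments:
  483 − 0 = 483 bp
  2727 − 483 = 2244 bp
  3311 − 2727 = 584 bp
  5261 − 3311 = 1950 bp
Sorted largest to smallest: 2244, 1950, 584, 483 bp.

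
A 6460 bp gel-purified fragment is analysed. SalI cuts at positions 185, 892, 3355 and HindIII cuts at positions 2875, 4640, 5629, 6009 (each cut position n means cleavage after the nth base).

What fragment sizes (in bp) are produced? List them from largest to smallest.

Combined cut positions (sorted): 185, 892, 2875, 3355, 4640, 5629, 6009.
Linear molecule, 7 cuts → 8 fragments:
  185 − 0 = 185 bp
  892 − 185 = 707 bp
  2875 − 892 = 1983 bp
  3355 − 2875 = 480 bp
  4640 − 3355 = 1285 bp
  5629 − 4640 = 989 bp
  6009 − 5629 = 380 bp
  6460 − 6009 = 451 bp
Sorted largest to smallest: 1983, 1285, 989, 707, 480, 451, 380, 185 bp.

1983, 1285, 989, 707, 480, 451, 380, 185 bp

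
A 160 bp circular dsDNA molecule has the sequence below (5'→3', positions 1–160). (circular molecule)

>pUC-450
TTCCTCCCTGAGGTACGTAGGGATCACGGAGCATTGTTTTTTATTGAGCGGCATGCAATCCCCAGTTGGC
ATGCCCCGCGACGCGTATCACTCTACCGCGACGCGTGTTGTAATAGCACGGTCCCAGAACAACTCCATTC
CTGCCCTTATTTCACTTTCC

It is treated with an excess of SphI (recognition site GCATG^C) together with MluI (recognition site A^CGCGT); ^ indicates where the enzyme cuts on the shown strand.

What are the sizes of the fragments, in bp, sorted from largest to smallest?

114, 20, 18, 8 bp

SphI sites (GCATGC) start at positions 51, 69.
SphI cuts after base 5 of each site (before the last base), so after positions 55, 73.
MluI sites (ACGCGT) start at positions 81, 101.
MluI cuts after the first base of each site, so after positions 81, 101.
Combined cut positions: 55, 73, 81, 101.
Circular molecule, 4 cuts → 4 fragments:
  56–73 → 18 bp
  74–81 → 8 bp
  82–101 → 20 bp
  102–160 then 1–55 → 59 + 55 = 114 bp
Sorted largest to smallest: 114, 20, 18, 8 bp.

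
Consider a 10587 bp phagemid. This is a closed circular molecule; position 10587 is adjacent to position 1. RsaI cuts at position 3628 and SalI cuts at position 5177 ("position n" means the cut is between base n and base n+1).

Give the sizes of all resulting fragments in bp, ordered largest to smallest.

9038, 1549 bp

Combined cut positions (sorted): 3628, 5177.
Circular molecule, 2 cuts → 2 fragments:
  5177 − 3628 = 1549 bp
  wrap: 10587 − 5177 + 3628 = 9038 bp
Sorted largest to smallest: 9038, 1549 bp.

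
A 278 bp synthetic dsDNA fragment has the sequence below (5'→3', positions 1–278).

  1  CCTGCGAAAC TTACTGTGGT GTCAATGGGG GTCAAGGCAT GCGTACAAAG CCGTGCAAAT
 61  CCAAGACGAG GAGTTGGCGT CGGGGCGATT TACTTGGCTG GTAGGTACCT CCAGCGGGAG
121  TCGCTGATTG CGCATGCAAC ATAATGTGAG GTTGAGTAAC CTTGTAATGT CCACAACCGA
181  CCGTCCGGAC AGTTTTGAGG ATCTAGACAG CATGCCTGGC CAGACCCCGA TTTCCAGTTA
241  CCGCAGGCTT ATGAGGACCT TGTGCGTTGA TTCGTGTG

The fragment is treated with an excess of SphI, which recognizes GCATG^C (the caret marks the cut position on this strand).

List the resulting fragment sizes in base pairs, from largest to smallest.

95, 78, 64, 41 bp

SphI sites (GCATGC) start at positions 37, 132, 210.
SphI cuts after base 5 of each site (before the last base), so after positions 41, 136, 214.
Linear molecule, 3 cuts → 4 fragments:
  1–41 → 41 bp
  42–136 → 95 bp
  137–214 → 78 bp
  215–278 → 64 bp
Sorted largest to smallest: 95, 78, 64, 41 bp.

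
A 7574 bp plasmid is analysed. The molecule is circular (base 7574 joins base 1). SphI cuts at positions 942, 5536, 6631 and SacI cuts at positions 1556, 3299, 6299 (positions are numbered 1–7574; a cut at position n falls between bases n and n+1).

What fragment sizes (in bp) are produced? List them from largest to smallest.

Combined cut positions (sorted): 942, 1556, 3299, 5536, 6299, 6631.
Circular molecule, 6 cuts → 6 fragments:
  1556 − 942 = 614 bp
  3299 − 1556 = 1743 bp
  5536 − 3299 = 2237 bp
  6299 − 5536 = 763 bp
  6631 − 6299 = 332 bp
  wrap: 7574 − 6631 + 942 = 1885 bp
Sorted largest to smallest: 2237, 1885, 1743, 763, 614, 332 bp.

2237, 1885, 1743, 763, 614, 332 bp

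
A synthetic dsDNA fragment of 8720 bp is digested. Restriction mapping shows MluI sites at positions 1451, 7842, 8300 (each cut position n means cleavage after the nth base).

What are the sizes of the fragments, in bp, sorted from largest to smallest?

6391, 1451, 458, 420 bp

Linear molecule, 3 cuts → 4 fragments:
  1451 − 0 = 1451 bp
  7842 − 1451 = 6391 bp
  8300 − 7842 = 458 bp
  8720 − 8300 = 420 bp
Sorted largest to smallest: 6391, 1451, 458, 420 bp.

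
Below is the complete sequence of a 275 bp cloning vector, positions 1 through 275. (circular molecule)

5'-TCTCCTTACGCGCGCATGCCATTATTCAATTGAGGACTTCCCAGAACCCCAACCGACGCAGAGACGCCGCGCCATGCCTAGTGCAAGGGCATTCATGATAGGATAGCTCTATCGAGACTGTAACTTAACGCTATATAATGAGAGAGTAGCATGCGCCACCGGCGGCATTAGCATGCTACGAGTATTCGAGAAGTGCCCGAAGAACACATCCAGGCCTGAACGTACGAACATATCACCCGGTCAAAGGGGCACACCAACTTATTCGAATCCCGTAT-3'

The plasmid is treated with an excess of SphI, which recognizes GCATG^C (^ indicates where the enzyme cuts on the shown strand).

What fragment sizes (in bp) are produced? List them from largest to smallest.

SphI sites (GCATGC) start at positions 14, 149, 171.
SphI cuts after base 5 of each site (before the last base), so after positions 18, 153, 175.
Circular molecule, 3 cuts → 3 fragments:
  19–153 → 135 bp
  154–175 → 22 bp
  176–275 then 1–18 → 100 + 18 = 118 bp
Sorted largest to smallest: 135, 118, 22 bp.

135, 118, 22 bp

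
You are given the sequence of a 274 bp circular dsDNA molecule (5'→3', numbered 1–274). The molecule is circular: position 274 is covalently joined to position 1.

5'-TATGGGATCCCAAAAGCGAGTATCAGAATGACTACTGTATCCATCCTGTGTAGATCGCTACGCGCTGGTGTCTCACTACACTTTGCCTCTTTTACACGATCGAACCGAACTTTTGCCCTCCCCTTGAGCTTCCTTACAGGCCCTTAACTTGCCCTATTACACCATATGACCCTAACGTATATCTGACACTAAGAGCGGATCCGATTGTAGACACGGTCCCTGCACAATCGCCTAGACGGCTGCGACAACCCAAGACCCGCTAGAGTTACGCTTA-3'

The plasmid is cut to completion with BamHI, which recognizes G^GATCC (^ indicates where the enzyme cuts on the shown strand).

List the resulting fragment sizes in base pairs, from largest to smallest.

192, 82 bp

BamHI sites (GGATCC) start at positions 5, 197.
BamHI cuts after the first base of each site, so after positions 5, 197.
Circular molecule, 2 cuts → 2 fragments:
  6–197 → 192 bp
  198–274 then 1–5 → 77 + 5 = 82 bp
Sorted largest to smallest: 192, 82 bp.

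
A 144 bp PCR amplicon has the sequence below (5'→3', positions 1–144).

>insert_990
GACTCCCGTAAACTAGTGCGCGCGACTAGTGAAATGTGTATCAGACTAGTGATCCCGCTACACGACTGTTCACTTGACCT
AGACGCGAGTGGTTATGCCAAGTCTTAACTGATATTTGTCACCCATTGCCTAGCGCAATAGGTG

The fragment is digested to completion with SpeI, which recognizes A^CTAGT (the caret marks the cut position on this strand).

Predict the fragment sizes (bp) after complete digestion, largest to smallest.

SpeI sites (ACTAGT) start at positions 12, 25, 45.
SpeI cuts after the first base of each site, so after positions 12, 25, 45.
Linear molecule, 3 cuts → 4 fragments:
  1–12 → 12 bp
  13–25 → 13 bp
  26–45 → 20 bp
  46–144 → 99 bp
Sorted largest to smallest: 99, 20, 13, 12 bp.

99, 20, 13, 12 bp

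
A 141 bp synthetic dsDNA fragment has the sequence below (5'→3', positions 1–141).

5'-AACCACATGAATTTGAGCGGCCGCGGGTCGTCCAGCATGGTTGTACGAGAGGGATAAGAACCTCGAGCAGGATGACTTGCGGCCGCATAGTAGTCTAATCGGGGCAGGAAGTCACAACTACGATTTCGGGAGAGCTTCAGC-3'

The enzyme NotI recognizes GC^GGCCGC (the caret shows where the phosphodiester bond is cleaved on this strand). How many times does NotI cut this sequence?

2

GCGGCCGC occurs starting at positions 17, 79.
NotI cuts at 2 sites.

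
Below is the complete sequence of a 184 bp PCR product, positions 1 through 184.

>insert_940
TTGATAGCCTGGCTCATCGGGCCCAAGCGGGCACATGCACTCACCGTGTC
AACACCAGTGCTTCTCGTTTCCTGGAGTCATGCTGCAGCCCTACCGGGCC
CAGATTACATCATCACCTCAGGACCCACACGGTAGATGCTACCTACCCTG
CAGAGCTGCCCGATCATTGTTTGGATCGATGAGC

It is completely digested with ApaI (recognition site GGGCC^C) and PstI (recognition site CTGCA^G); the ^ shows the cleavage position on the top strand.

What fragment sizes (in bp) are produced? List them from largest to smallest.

ApaI sites (GGGCCC) start at positions 19, 96.
ApaI cuts after base 5 of each site (before the last base), so after positions 23, 100.
PstI sites (CTGCAG) start at positions 83, 148.
PstI cuts after base 5 of each site (before the last base), so after positions 87, 152.
Combined cut positions: 23, 87, 100, 152.
Linear molecule, 4 cuts → 5 fragments:
  1–23 → 23 bp
  24–87 → 64 bp
  88–100 → 13 bp
  101–152 → 52 bp
  153–184 → 32 bp
Sorted largest to smallest: 64, 52, 32, 23, 13 bp.

64, 52, 32, 23, 13 bp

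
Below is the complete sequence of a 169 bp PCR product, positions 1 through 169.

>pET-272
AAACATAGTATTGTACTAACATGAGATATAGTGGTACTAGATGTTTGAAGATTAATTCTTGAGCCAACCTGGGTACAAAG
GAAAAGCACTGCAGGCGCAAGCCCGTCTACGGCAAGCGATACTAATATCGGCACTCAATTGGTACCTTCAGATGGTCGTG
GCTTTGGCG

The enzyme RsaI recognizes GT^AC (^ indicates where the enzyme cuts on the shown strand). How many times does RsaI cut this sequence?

GTAC occurs starting at positions 13, 34, 73, 142.
RsaI cuts at 4 sites.

4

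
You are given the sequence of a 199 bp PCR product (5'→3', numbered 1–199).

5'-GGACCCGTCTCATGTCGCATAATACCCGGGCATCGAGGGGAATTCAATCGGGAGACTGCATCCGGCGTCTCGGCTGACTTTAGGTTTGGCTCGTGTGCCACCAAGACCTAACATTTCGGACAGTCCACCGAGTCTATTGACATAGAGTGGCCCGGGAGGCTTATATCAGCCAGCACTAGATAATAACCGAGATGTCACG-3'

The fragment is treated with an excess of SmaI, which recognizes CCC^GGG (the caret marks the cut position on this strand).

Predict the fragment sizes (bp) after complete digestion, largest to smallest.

SmaI sites (CCCGGG) start at positions 25, 151.
SmaI cuts after base 3 of each site, so after positions 27, 153.
Linear molecule, 2 cuts → 3 fragments:
  1–27 → 27 bp
  28–153 → 126 bp
  154–199 → 46 bp
Sorted largest to smallest: 126, 46, 27 bp.

126, 46, 27 bp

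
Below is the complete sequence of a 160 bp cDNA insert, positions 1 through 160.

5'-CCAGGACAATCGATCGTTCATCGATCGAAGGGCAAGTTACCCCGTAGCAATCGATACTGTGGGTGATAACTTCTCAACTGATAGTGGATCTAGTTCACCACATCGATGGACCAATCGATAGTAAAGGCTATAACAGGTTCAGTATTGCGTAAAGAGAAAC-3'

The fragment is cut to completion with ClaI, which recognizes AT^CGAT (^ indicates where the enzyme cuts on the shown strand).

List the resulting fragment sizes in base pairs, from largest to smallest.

ClaI sites (ATCGAT) start at positions 9, 20, 50, 102, 114.
ClaI cuts after base 2 of each site, so after positions 10, 21, 51, 103, 115.
Linear molecule, 5 cuts → 6 fragments:
  1–10 → 10 bp
  11–21 → 11 bp
  22–51 → 30 bp
  52–103 → 52 bp
  104–115 → 12 bp
  116–160 → 45 bp
Sorted largest to smallest: 52, 45, 30, 12, 11, 10 bp.

52, 45, 30, 12, 11, 10 bp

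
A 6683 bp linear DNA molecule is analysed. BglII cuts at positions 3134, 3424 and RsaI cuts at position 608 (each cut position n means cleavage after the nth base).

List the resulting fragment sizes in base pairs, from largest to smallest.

3259, 2526, 608, 290 bp

Combined cut positions (sorted): 608, 3134, 3424.
Linear molecule, 3 cuts → 4 fragments:
  608 − 0 = 608 bp
  3134 − 608 = 2526 bp
  3424 − 3134 = 290 bp
  6683 − 3424 = 3259 bp
Sorted largest to smallest: 3259, 2526, 608, 290 bp.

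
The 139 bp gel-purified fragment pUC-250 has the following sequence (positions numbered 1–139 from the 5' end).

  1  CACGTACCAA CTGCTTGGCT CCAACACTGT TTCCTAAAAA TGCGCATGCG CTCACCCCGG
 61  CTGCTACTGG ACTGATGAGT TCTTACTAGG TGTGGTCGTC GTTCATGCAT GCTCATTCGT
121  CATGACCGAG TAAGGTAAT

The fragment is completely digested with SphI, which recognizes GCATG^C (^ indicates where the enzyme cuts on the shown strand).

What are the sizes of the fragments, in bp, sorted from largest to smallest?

63, 48, 28 bp

SphI sites (GCATGC) start at positions 44, 107.
SphI cuts after base 5 of each site (before the last base), so after positions 48, 111.
Linear molecule, 2 cuts → 3 fragments:
  1–48 → 48 bp
  49–111 → 63 bp
  112–139 → 28 bp
Sorted largest to smallest: 63, 48, 28 bp.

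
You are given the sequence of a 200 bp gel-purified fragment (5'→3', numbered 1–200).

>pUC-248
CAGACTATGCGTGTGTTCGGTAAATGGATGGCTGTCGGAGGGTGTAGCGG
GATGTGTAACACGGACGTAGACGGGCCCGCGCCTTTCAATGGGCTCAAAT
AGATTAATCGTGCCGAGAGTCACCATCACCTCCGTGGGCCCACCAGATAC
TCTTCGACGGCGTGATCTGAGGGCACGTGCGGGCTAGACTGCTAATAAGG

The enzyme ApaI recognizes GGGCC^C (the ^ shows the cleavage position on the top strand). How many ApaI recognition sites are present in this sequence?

2

GGGCCC occurs starting at positions 73, 136.
ApaI cuts at 2 sites.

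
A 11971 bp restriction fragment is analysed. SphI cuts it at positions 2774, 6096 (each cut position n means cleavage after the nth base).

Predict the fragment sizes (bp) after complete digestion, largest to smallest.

Linear molecule, 2 cuts → 3 fragments:
  2774 − 0 = 2774 bp
  6096 − 2774 = 3322 bp
  11971 − 6096 = 5875 bp
Sorted largest to smallest: 5875, 3322, 2774 bp.

5875, 3322, 2774 bp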